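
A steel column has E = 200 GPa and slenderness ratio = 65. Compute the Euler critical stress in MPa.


sigma_cr = pi^2 * E / lambda^2
= 9.8696 * 200000.0 / 65^2
= 9.8696 * 200000.0 / 4225
= 467.2002 MPa

467.2002 MPa


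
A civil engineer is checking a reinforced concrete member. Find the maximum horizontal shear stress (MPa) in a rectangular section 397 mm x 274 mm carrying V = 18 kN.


A = b * h = 397 * 274 = 108778 mm^2
V = 18 kN = 18000.0 N
tau_max = 1.5 * V / A = 1.5 * 18000.0 / 108778
= 0.2482 MPa

0.2482 MPa


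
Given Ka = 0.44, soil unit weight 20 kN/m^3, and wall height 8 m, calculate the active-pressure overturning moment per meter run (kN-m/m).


Pa = 0.5 * Ka * gamma * H^2
= 0.5 * 0.44 * 20 * 8^2
= 281.6 kN/m
Arm = H / 3 = 8 / 3 = 2.6667 m
Mo = Pa * arm = Pa * H / 3 = 281.6 * 8 / 3 = 750.9333 kN-m/m

750.9333 kN-m/m


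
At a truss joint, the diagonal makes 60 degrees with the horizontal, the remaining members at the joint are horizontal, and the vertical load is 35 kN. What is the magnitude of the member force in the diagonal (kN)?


At the joint, only the diagonal has a vertical component, so vertical equilibrium gives:
F * sin(60) = 35
F = 35 / sin(60)
= 35 / 0.866025
= 40.41 kN

40.41 kN


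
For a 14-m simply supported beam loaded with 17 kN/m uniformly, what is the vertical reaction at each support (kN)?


Total load = w * L = 17 * 14 = 238 kN
By symmetry, each reaction R = total / 2 = 238 / 2 = 119.0 kN

119.0 kN


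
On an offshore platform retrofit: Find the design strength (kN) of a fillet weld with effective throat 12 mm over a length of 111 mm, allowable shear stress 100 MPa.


Strength = throat * length * allowable stress
= 12 * 111 * 100 N
= 133200 N
= 133.2 kN

133.2 kN


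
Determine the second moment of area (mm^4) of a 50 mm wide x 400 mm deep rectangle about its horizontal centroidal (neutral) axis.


I = b * h^3 / 12
= 50 * 400^3 / 12
= 50 * 64000000 / 12
= 266666666.67 mm^4

266666666.67 mm^4


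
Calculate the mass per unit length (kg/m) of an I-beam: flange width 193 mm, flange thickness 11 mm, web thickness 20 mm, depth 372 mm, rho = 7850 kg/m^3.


A_flanges = 2 * 193 * 11 = 4246 mm^2
A_web = (372 - 2 * 11) * 20 = 7000 mm^2
A_total = 4246 + 7000 = 11246 mm^2 = 0.011246 m^2
Weight = rho * A = 7850 * 0.011246 = 88.2811 kg/m

88.2811 kg/m


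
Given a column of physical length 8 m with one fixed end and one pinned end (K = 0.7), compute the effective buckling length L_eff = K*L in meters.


L_eff = K * L
= 0.7 * 8
= 5.6 m

5.6 m


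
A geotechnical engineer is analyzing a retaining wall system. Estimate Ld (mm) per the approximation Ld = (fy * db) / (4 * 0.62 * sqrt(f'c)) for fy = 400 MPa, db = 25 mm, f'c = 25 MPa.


Ld = (fy * db) / (4 * 0.62 * sqrt(f'c))
= (400 * 25) / (4 * 0.62 * sqrt(25))
= 10000 / 12.4
= 806.45 mm

806.45 mm


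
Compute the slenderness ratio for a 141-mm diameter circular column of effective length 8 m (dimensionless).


Radius of gyration r = d / 4 = 141 / 4 = 35.25 mm
L_eff = 8000.0 mm
Slenderness ratio = L / r = 8000.0 / 35.25 = 226.95 (dimensionless)

226.95 (dimensionless)


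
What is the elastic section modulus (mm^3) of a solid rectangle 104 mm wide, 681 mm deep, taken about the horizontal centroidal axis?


S = b * h^2 / 6
= 104 * 681^2 / 6
= 104 * 463761 / 6
= 8038524.0 mm^3

8038524.0 mm^3


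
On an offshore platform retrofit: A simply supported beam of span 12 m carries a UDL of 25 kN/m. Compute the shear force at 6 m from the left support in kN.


R_A = w * L / 2 = 25 * 12 / 2 = 150.0 kN
V(x) = R_A - w * x = 150.0 - 25 * 6
= 0.0 kN

0.0 kN


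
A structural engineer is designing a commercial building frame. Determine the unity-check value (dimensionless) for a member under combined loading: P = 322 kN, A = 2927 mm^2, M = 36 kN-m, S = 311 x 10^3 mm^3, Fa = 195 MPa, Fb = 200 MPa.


f_a = P / A = 322000.0 / 2927 = 110.0102 MPa
f_b = M / S = 36000000.0 / 311000.0 = 115.7556 MPa
Ratio = f_a / Fa + f_b / Fb
= 110.0102 / 195 + 115.7556 / 200
= 1.1429 (dimensionless)

1.1429 (dimensionless)


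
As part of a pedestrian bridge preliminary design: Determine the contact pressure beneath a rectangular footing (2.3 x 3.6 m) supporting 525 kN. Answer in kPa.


A = 2.3 * 3.6 = 8.28 m^2
q = P / A = 525 / 8.28
= 63.4058 kPa

63.4058 kPa


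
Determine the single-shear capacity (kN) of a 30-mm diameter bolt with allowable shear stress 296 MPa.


A = pi * d^2 / 4 = pi * 30^2 / 4 = 706.8583 mm^2
V = f_v * A / 1000 = 296 * 706.8583 / 1000
= 209.2301 kN

209.2301 kN


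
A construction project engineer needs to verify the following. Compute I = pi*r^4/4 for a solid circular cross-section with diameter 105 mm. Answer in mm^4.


r = d / 2 = 105 / 2 = 52.5 mm
I = pi * r^4 / 4 = pi * 52.5^4 / 4
= 5966602.35 mm^4

5966602.35 mm^4


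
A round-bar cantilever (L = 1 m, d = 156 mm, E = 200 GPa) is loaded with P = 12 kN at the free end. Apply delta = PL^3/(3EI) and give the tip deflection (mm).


I = pi * d^4 / 64 = pi * 156^4 / 64 = 29071557.0 mm^4
L = 1000.0 mm, P = 12000.0 N, E = 200000.0 MPa
delta = P * L^3 / (3 * E * I)
= 12000.0 * 1000.0^3 / (3 * 200000.0 * 29071557.0)
= 0.688 mm

0.688 mm


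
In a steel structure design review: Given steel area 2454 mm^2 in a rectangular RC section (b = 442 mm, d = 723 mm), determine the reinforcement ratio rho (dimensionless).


rho = As / (b * d)
= 2454 / (442 * 723)
= 2454 / 319566
= 0.007679 (dimensionless)

0.007679 (dimensionless)


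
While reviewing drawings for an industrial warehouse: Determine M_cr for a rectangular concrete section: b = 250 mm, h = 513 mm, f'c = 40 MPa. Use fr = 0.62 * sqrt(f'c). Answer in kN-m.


fr = 0.62 * sqrt(40) = 0.62 * 6.3246 = 3.9212 MPa
I = 250 * 513^3 / 12 = 2812618687.5 mm^4
y_t = 256.5 mm
M_cr = fr * I / y_t = 3.9212 * 2812618687.5 / 256.5 N-mm
= 42.9977 kN-m

42.9977 kN-m


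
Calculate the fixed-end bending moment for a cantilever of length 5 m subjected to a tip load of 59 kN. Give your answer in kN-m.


For a cantilever with a point load at the free end:
M_max = P * L = 59 * 5 = 295 kN-m

295 kN-m


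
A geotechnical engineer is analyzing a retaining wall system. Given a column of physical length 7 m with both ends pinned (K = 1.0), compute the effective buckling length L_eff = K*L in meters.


L_eff = K * L
= 1.0 * 7
= 7.0 m

7.0 m


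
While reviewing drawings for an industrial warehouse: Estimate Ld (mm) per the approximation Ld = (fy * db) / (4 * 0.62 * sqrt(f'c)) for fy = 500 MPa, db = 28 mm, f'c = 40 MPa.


Ld = (fy * db) / (4 * 0.62 * sqrt(f'c))
= (500 * 28) / (4 * 0.62 * sqrt(40))
= 14000 / 15.6849
= 892.58 mm

892.58 mm


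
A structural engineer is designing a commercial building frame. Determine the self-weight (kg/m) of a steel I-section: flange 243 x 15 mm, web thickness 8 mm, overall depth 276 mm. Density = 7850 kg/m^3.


A_flanges = 2 * 243 * 15 = 7290 mm^2
A_web = (276 - 2 * 15) * 8 = 1968 mm^2
A_total = 7290 + 1968 = 9258 mm^2 = 0.009258 m^2
Weight = rho * A = 7850 * 0.009258 = 72.6753 kg/m

72.6753 kg/m


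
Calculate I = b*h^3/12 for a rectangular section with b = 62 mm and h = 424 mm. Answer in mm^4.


I = b * h^3 / 12
= 62 * 424^3 / 12
= 62 * 76225024 / 12
= 393829290.67 mm^4

393829290.67 mm^4


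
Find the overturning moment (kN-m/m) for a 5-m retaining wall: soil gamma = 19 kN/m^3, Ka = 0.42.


Pa = 0.5 * Ka * gamma * H^2
= 0.5 * 0.42 * 19 * 5^2
= 99.75 kN/m
Arm = H / 3 = 5 / 3 = 1.6667 m
Mo = Pa * arm = Pa * H / 3 = 99.75 * 5 / 3 = 166.25 kN-m/m

166.25 kN-m/m


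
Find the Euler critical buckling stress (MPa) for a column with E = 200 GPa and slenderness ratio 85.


sigma_cr = pi^2 * E / lambda^2
= 9.8696 * 200000.0 / 85^2
= 9.8696 * 200000.0 / 7225
= 273.207 MPa

273.207 MPa


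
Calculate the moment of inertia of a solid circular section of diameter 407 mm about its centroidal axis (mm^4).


r = d / 2 = 407 / 2 = 203.5 mm
I = pi * r^4 / 4 = pi * 203.5^4 / 4
= 1346937783.35 mm^4

1346937783.35 mm^4


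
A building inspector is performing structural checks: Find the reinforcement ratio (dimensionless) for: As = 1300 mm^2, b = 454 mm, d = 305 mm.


rho = As / (b * d)
= 1300 / (454 * 305)
= 1300 / 138470
= 0.009388 (dimensionless)

0.009388 (dimensionless)


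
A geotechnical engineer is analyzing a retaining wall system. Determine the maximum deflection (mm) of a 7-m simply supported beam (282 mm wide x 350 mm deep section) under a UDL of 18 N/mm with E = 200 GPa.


I = 282 * 350^3 / 12 = 1007562500.0 mm^4
L = 7000.0 mm, w = 18 N/mm, E = 200000.0 MPa
delta = 5 * w * L^4 / (384 * E * I)
= 5 * 18 * 7000.0^4 / (384 * 200000.0 * 1007562500.0)
= 2.7926 mm

2.7926 mm


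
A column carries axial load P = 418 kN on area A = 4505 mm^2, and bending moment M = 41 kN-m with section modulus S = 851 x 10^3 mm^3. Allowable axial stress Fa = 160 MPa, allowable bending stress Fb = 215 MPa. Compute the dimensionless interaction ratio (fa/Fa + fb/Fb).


f_a = P / A = 418000.0 / 4505 = 92.7858 MPa
f_b = M / S = 41000000.0 / 851000.0 = 48.1786 MPa
Ratio = f_a / Fa + f_b / Fb
= 92.7858 / 160 + 48.1786 / 215
= 0.804 (dimensionless)

0.804 (dimensionless)


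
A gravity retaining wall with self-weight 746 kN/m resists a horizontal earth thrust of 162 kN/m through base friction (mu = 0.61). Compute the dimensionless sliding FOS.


Resisting force = mu * W = 0.61 * 746 = 455.06 kN/m
FOS = Resisting / Driving = 455.06 / 162
= 2.809 (dimensionless)

2.809 (dimensionless)


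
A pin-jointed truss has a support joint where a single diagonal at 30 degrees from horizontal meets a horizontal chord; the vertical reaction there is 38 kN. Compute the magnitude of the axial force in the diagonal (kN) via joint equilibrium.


At the joint, only the diagonal has a vertical component, so vertical equilibrium gives:
F * sin(30) = 38
F = 38 / sin(30)
= 38 / 0.5
= 76.0 kN

76.0 kN


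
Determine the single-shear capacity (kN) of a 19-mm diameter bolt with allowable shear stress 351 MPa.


A = pi * d^2 / 4 = pi * 19^2 / 4 = 283.5287 mm^2
V = f_v * A / 1000 = 351 * 283.5287 / 1000
= 99.5186 kN

99.5186 kN


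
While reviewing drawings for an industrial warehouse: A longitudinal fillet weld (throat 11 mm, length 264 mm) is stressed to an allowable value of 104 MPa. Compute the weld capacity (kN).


Strength = throat * length * allowable stress
= 11 * 264 * 104 N
= 302016 N
= 302.02 kN

302.02 kN


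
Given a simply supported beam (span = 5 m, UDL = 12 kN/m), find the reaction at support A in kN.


Total load = w * L = 12 * 5 = 60 kN
By symmetry, each reaction R = total / 2 = 60 / 2 = 30.0 kN

30.0 kN


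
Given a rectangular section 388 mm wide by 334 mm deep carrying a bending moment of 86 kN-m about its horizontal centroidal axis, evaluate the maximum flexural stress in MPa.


I = b * h^3 / 12 = 388 * 334^3 / 12 = 1204730429.33 mm^4
y = h / 2 = 334 / 2 = 167.0 mm
M = 86 kN-m = 86000000.0 N-mm
sigma = M * y / I = 86000000.0 * 167.0 / 1204730429.33
= 11.92 MPa

11.92 MPa


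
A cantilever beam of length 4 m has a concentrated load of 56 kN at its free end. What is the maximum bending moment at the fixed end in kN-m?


For a cantilever with a point load at the free end:
M_max = P * L = 56 * 4 = 224 kN-m

224 kN-m


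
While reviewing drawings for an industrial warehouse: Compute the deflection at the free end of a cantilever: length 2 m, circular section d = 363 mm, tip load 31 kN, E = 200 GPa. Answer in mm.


I = pi * d^4 / 64 = pi * 363^4 / 64 = 852307674.19 mm^4
L = 2000.0 mm, P = 31000.0 N, E = 200000.0 MPa
delta = P * L^3 / (3 * E * I)
= 31000.0 * 2000.0^3 / (3 * 200000.0 * 852307674.19)
= 0.485 mm

0.485 mm


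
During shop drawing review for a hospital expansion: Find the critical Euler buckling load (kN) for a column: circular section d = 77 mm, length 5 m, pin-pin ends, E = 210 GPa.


I = pi * d^4 / 64 = 1725570.86 mm^4
L = 5000.0 mm
P_cr = pi^2 * E * I / L^2
= 9.8696 * 210000.0 * 1725570.86 / 5000.0^2
= 143057.9 N = 143.0579 kN

143.0579 kN


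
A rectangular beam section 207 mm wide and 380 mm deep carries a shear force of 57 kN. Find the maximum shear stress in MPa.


A = b * h = 207 * 380 = 78660 mm^2
V = 57 kN = 57000.0 N
tau_max = 1.5 * V / A = 1.5 * 57000.0 / 78660
= 1.087 MPa

1.087 MPa


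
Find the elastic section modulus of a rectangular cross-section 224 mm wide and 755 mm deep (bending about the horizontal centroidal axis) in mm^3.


S = b * h^2 / 6
= 224 * 755^2 / 6
= 224 * 570025 / 6
= 21280933.33 mm^3

21280933.33 mm^3


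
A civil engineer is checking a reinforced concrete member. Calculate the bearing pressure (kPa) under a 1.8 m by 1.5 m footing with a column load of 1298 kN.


A = 1.8 * 1.5 = 2.7 m^2
q = P / A = 1298 / 2.7
= 480.7407 kPa

480.7407 kPa


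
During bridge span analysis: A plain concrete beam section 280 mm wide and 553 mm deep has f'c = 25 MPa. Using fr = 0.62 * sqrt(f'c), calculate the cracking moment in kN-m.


fr = 0.62 * sqrt(25) = 0.62 * 5.0 = 3.1 MPa
I = 280 * 553^3 / 12 = 3945955463.33 mm^4
y_t = 276.5 mm
M_cr = fr * I / y_t = 3.1 * 3945955463.33 / 276.5 N-mm
= 44.2404 kN-m

44.2404 kN-m


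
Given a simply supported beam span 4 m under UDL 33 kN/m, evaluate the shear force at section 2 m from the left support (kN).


R_A = w * L / 2 = 33 * 4 / 2 = 66.0 kN
V(x) = R_A - w * x = 66.0 - 33 * 2
= 0.0 kN

0.0 kN


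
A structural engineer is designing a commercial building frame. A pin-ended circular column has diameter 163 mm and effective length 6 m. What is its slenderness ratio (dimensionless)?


Radius of gyration r = d / 4 = 163 / 4 = 40.75 mm
L_eff = 6000.0 mm
Slenderness ratio = L / r = 6000.0 / 40.75 = 147.24 (dimensionless)

147.24 (dimensionless)


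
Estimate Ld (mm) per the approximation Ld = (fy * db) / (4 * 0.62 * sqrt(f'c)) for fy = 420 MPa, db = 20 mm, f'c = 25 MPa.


Ld = (fy * db) / (4 * 0.62 * sqrt(f'c))
= (420 * 20) / (4 * 0.62 * sqrt(25))
= 8400 / 12.4
= 677.42 mm

677.42 mm


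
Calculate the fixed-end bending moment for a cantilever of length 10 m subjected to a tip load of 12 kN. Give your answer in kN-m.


For a cantilever with a point load at the free end:
M_max = P * L = 12 * 10 = 120 kN-m

120 kN-m


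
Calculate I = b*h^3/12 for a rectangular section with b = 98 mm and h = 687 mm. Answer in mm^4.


I = b * h^3 / 12
= 98 * 687^3 / 12
= 98 * 324242703 / 12
= 2647982074.5 mm^4

2647982074.5 mm^4


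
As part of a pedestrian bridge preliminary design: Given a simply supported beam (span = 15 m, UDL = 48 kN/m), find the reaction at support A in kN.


Total load = w * L = 48 * 15 = 720 kN
By symmetry, each reaction R = total / 2 = 720 / 2 = 360.0 kN

360.0 kN


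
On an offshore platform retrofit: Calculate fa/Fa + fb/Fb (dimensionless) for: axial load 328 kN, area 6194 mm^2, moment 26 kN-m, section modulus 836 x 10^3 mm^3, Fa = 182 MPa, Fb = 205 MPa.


f_a = P / A = 328000.0 / 6194 = 52.9545 MPa
f_b = M / S = 26000000.0 / 836000.0 = 31.1005 MPa
Ratio = f_a / Fa + f_b / Fb
= 52.9545 / 182 + 31.1005 / 205
= 0.4427 (dimensionless)

0.4427 (dimensionless)


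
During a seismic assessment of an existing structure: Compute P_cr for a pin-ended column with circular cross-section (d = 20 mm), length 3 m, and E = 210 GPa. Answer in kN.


I = pi * d^4 / 64 = 7853.98 mm^4
L = 3000.0 mm
P_cr = pi^2 * E * I / L^2
= 9.8696 * 210000.0 * 7853.98 / 3000.0^2
= 1808.7 N = 1.8087 kN

1.8087 kN


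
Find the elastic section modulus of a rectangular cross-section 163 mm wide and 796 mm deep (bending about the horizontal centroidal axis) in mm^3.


S = b * h^2 / 6
= 163 * 796^2 / 6
= 163 * 633616 / 6
= 17213234.67 mm^3

17213234.67 mm^3


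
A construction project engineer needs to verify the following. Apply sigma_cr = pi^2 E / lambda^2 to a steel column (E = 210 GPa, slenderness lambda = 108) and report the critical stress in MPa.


sigma_cr = pi^2 * E / lambda^2
= 9.8696 * 210000.0 / 108^2
= 9.8696 * 210000.0 / 11664
= 177.6935 MPa

177.6935 MPa


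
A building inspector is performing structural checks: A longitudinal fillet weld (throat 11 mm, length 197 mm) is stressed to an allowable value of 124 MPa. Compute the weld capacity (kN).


Strength = throat * length * allowable stress
= 11 * 197 * 124 N
= 268708 N
= 268.71 kN

268.71 kN


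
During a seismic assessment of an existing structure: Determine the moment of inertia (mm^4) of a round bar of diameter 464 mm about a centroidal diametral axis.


r = d / 2 = 464 / 2 = 232.0 mm
I = pi * r^4 / 4 = pi * 232.0^4 / 4
= 2275316524.67 mm^4

2275316524.67 mm^4


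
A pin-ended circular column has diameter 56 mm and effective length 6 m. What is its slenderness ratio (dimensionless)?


Radius of gyration r = d / 4 = 56 / 4 = 14.0 mm
L_eff = 6000.0 mm
Slenderness ratio = L / r = 6000.0 / 14.0 = 428.57 (dimensionless)

428.57 (dimensionless)


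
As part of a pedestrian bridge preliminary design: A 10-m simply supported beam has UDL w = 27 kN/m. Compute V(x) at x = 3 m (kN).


R_A = w * L / 2 = 27 * 10 / 2 = 135.0 kN
V(x) = R_A - w * x = 135.0 - 27 * 3
= 54.0 kN

54.0 kN


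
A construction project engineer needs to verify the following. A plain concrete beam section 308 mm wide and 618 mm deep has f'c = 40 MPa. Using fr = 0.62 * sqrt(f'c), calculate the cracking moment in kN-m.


fr = 0.62 * sqrt(40) = 0.62 * 6.3246 = 3.9212 MPa
I = 308 * 618^3 / 12 = 6058078488.0 mm^4
y_t = 309.0 mm
M_cr = fr * I / y_t = 3.9212 * 6058078488.0 / 309.0 N-mm
= 76.8773 kN-m

76.8773 kN-m


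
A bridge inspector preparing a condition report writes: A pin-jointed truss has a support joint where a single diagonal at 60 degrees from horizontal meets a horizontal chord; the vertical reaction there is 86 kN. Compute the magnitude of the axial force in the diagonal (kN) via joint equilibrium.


At the joint, only the diagonal has a vertical component, so vertical equilibrium gives:
F * sin(60) = 86
F = 86 / sin(60)
= 86 / 0.866025
= 99.3 kN

99.3 kN


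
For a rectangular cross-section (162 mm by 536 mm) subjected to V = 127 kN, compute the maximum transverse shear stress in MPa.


A = b * h = 162 * 536 = 86832 mm^2
V = 127 kN = 127000.0 N
tau_max = 1.5 * V / A = 1.5 * 127000.0 / 86832
= 2.1939 MPa

2.1939 MPa


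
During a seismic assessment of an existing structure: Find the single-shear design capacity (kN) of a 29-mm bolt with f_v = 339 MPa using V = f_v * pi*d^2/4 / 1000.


A = pi * d^2 / 4 = pi * 29^2 / 4 = 660.5199 mm^2
V = f_v * A / 1000 = 339 * 660.5199 / 1000
= 223.9162 kN

223.9162 kN


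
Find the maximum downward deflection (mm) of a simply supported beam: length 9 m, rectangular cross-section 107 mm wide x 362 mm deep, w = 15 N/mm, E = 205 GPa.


I = 107 * 362^3 / 12 = 422988191.33 mm^4
L = 9000.0 mm, w = 15 N/mm, E = 205000.0 MPa
delta = 5 * w * L^4 / (384 * E * I)
= 5 * 15 * 9000.0^4 / (384 * 205000.0 * 422988191.33)
= 14.7781 mm

14.7781 mm


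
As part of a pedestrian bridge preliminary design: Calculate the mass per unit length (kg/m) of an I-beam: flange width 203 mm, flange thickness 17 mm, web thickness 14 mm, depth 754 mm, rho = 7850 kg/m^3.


A_flanges = 2 * 203 * 17 = 6902 mm^2
A_web = (754 - 2 * 17) * 14 = 10080 mm^2
A_total = 6902 + 10080 = 16982 mm^2 = 0.016982 m^2
Weight = rho * A = 7850 * 0.016982 = 133.3087 kg/m

133.3087 kg/m


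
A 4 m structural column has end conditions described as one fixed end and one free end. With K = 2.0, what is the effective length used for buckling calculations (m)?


L_eff = K * L
= 2.0 * 4
= 8.0 m

8.0 m


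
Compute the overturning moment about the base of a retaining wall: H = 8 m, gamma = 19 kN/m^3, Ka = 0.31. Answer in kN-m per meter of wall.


Pa = 0.5 * Ka * gamma * H^2
= 0.5 * 0.31 * 19 * 8^2
= 188.48 kN/m
Arm = H / 3 = 8 / 3 = 2.6667 m
Mo = Pa * arm = Pa * H / 3 = 188.48 * 8 / 3 = 502.6133 kN-m/m

502.6133 kN-m/m


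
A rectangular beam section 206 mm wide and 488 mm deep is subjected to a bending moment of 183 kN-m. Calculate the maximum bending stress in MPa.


I = b * h^3 / 12 = 206 * 488^3 / 12 = 1995011669.33 mm^4
y = h / 2 = 488 / 2 = 244.0 mm
M = 183 kN-m = 183000000.0 N-mm
sigma = M * y / I = 183000000.0 * 244.0 / 1995011669.33
= 22.38 MPa

22.38 MPa


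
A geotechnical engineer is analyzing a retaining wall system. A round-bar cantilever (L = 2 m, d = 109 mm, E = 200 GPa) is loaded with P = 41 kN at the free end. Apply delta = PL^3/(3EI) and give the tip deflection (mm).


I = pi * d^4 / 64 = pi * 109^4 / 64 = 6929085.02 mm^4
L = 2000.0 mm, P = 41000.0 N, E = 200000.0 MPa
delta = P * L^3 / (3 * E * I)
= 41000.0 * 2000.0^3 / (3 * 200000.0 * 6929085.02)
= 78.8945 mm

78.8945 mm


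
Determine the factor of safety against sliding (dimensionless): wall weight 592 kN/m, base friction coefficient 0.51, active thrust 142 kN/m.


Resisting force = mu * W = 0.51 * 592 = 301.92 kN/m
FOS = Resisting / Driving = 301.92 / 142
= 2.1262 (dimensionless)

2.1262 (dimensionless)


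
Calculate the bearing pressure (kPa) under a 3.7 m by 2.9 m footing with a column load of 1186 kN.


A = 3.7 * 2.9 = 10.73 m^2
q = P / A = 1186 / 10.73
= 110.5312 kPa

110.5312 kPa


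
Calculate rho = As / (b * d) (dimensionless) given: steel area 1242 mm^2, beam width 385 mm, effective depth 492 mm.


rho = As / (b * d)
= 1242 / (385 * 492)
= 1242 / 189420
= 0.006557 (dimensionless)

0.006557 (dimensionless)


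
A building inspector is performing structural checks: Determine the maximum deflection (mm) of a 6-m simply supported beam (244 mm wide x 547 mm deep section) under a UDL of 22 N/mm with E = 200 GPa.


I = 244 * 547^3 / 12 = 3327902234.33 mm^4
L = 6000.0 mm, w = 22 N/mm, E = 200000.0 MPa
delta = 5 * w * L^4 / (384 * E * I)
= 5 * 22 * 6000.0^4 / (384 * 200000.0 * 3327902234.33)
= 0.5578 mm

0.5578 mm


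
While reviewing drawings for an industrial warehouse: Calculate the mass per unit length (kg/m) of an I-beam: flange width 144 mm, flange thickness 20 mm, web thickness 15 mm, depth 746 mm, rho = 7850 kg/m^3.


A_flanges = 2 * 144 * 20 = 5760 mm^2
A_web = (746 - 2 * 20) * 15 = 10590 mm^2
A_total = 5760 + 10590 = 16350 mm^2 = 0.016350 m^2
Weight = rho * A = 7850 * 0.016350 = 128.3475 kg/m

128.3475 kg/m


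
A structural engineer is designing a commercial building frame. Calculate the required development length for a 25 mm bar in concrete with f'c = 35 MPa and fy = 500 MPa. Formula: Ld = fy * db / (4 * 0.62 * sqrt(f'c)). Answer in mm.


Ld = (fy * db) / (4 * 0.62 * sqrt(f'c))
= (500 * 25) / (4 * 0.62 * sqrt(35))
= 12500 / 14.6719
= 851.97 mm

851.97 mm


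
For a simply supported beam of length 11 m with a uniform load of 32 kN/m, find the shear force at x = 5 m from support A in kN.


R_A = w * L / 2 = 32 * 11 / 2 = 176.0 kN
V(x) = R_A - w * x = 176.0 - 32 * 5
= 16.0 kN

16.0 kN


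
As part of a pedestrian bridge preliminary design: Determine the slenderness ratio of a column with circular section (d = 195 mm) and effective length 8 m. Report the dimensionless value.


Radius of gyration r = d / 4 = 195 / 4 = 48.75 mm
L_eff = 8000.0 mm
Slenderness ratio = L / r = 8000.0 / 48.75 = 164.1 (dimensionless)

164.1 (dimensionless)


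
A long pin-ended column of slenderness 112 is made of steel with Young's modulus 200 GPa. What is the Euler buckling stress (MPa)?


sigma_cr = pi^2 * E / lambda^2
= 9.8696 * 200000.0 / 112^2
= 9.8696 * 200000.0 / 12544
= 157.3598 MPa

157.3598 MPa


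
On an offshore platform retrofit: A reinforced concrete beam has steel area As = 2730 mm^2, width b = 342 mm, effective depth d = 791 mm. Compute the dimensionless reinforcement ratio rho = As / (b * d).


rho = As / (b * d)
= 2730 / (342 * 791)
= 2730 / 270522
= 0.010092 (dimensionless)

0.010092 (dimensionless)


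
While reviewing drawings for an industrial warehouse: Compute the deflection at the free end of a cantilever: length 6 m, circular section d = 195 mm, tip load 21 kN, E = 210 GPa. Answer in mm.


I = pi * d^4 / 64 = pi * 195^4 / 64 = 70975480.96 mm^4
L = 6000.0 mm, P = 21000.0 N, E = 210000.0 MPa
delta = P * L^3 / (3 * E * I)
= 21000.0 * 6000.0^3 / (3 * 210000.0 * 70975480.96)
= 101.4435 mm

101.4435 mm


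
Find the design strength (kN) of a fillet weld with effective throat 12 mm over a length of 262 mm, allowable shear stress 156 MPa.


Strength = throat * length * allowable stress
= 12 * 262 * 156 N
= 490464 N
= 490.46 kN

490.46 kN


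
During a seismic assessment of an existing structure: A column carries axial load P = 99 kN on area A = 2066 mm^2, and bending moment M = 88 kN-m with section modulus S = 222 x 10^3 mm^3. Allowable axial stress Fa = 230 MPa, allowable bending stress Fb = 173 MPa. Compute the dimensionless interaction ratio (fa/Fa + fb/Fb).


f_a = P / A = 99000.0 / 2066 = 47.9187 MPa
f_b = M / S = 88000000.0 / 222000.0 = 396.3964 MPa
Ratio = f_a / Fa + f_b / Fb
= 47.9187 / 230 + 396.3964 / 173
= 2.4997 (dimensionless)

2.4997 (dimensionless)


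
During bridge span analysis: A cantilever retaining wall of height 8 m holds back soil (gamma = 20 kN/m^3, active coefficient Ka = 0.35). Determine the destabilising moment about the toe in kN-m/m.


Pa = 0.5 * Ka * gamma * H^2
= 0.5 * 0.35 * 20 * 8^2
= 224.0 kN/m
Arm = H / 3 = 8 / 3 = 2.6667 m
Mo = Pa * arm = Pa * H / 3 = 224.0 * 8 / 3 = 597.3333 kN-m/m

597.3333 kN-m/m


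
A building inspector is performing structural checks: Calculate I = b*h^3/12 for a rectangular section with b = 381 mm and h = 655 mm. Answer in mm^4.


I = b * h^3 / 12
= 381 * 655^3 / 12
= 381 * 281011375 / 12
= 8922111156.25 mm^4

8922111156.25 mm^4


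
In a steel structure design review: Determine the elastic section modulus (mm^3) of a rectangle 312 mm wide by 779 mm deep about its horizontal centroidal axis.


S = b * h^2 / 6
= 312 * 779^2 / 6
= 312 * 606841 / 6
= 31555732.0 mm^3

31555732.0 mm^3


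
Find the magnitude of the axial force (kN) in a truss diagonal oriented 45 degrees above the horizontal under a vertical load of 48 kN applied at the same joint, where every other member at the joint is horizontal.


At the joint, only the diagonal has a vertical component, so vertical equilibrium gives:
F * sin(45) = 48
F = 48 / sin(45)
= 48 / 0.707107
= 67.88 kN

67.88 kN


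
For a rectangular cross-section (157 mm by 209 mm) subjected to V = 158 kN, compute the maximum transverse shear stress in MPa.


A = b * h = 157 * 209 = 32813 mm^2
V = 158 kN = 158000.0 N
tau_max = 1.5 * V / A = 1.5 * 158000.0 / 32813
= 7.2227 MPa

7.2227 MPa


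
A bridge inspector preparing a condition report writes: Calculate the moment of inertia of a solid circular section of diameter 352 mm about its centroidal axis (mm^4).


r = d / 2 = 352 / 2 = 176.0 mm
I = pi * r^4 / 4 = pi * 176.0^4 / 4
= 753599414.95 mm^4

753599414.95 mm^4


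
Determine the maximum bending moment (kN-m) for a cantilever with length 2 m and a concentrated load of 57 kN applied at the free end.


For a cantilever with a point load at the free end:
M_max = P * L = 57 * 2 = 114 kN-m

114 kN-m


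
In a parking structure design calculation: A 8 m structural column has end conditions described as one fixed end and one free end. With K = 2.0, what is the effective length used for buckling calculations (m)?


L_eff = K * L
= 2.0 * 8
= 16.0 m

16.0 m


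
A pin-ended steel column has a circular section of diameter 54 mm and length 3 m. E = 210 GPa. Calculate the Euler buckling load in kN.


I = pi * d^4 / 64 = 417392.79 mm^4
L = 3000.0 mm
P_cr = pi^2 * E * I / L^2
= 9.8696 * 210000.0 * 417392.79 / 3000.0^2
= 96121.71 N = 96.1217 kN

96.1217 kN


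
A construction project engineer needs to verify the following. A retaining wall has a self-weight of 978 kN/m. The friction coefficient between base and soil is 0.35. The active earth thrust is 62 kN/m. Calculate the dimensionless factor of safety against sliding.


Resisting force = mu * W = 0.35 * 978 = 342.3 kN/m
FOS = Resisting / Driving = 342.3 / 62
= 5.521 (dimensionless)

5.521 (dimensionless)


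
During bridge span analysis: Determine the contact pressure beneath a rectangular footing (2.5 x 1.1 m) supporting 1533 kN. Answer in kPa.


A = 2.5 * 1.1 = 2.75 m^2
q = P / A = 1533 / 2.75
= 557.4545 kPa

557.4545 kPa


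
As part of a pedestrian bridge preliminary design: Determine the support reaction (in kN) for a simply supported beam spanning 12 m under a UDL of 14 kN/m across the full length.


Total load = w * L = 14 * 12 = 168 kN
By symmetry, each reaction R = total / 2 = 168 / 2 = 84.0 kN

84.0 kN


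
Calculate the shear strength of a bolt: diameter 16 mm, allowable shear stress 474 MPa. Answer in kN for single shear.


A = pi * d^2 / 4 = pi * 16^2 / 4 = 201.0619 mm^2
V = f_v * A / 1000 = 474 * 201.0619 / 1000
= 95.3034 kN

95.3034 kN


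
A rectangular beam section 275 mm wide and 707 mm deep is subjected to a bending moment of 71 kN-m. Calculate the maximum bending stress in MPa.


I = b * h^3 / 12 = 275 * 707^3 / 12 = 8098595152.08 mm^4
y = h / 2 = 707 / 2 = 353.5 mm
M = 71 kN-m = 71000000.0 N-mm
sigma = M * y / I = 71000000.0 * 353.5 / 8098595152.08
= 3.1 MPa

3.1 MPa


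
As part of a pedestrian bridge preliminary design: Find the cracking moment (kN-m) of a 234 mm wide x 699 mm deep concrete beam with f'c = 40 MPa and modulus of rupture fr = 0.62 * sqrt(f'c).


fr = 0.62 * sqrt(40) = 0.62 * 6.3246 = 3.9212 MPa
I = 234 * 699^3 / 12 = 6659875930.5 mm^4
y_t = 349.5 mm
M_cr = fr * I / y_t = 3.9212 * 6659875930.5 / 349.5 N-mm
= 74.7207 kN-m

74.7207 kN-m


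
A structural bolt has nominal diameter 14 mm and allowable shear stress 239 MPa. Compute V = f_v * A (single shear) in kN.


A = pi * d^2 / 4 = pi * 14^2 / 4 = 153.938 mm^2
V = f_v * A / 1000 = 239 * 153.938 / 1000
= 36.7912 kN

36.7912 kN


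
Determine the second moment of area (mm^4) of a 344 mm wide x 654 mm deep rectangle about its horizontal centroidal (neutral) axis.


I = b * h^3 / 12
= 344 * 654^3 / 12
= 344 * 279726264 / 12
= 8018819568.0 mm^4

8018819568.0 mm^4


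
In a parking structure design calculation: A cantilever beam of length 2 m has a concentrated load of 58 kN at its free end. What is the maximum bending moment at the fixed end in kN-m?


For a cantilever with a point load at the free end:
M_max = P * L = 58 * 2 = 116 kN-m

116 kN-m


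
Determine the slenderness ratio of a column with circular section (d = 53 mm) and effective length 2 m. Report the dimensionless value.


Radius of gyration r = d / 4 = 53 / 4 = 13.25 mm
L_eff = 2000.0 mm
Slenderness ratio = L / r = 2000.0 / 13.25 = 150.94 (dimensionless)

150.94 (dimensionless)


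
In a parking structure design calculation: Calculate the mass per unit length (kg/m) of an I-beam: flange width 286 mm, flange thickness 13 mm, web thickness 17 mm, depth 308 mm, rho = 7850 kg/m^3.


A_flanges = 2 * 286 * 13 = 7436 mm^2
A_web = (308 - 2 * 13) * 17 = 4794 mm^2
A_total = 7436 + 4794 = 12230 mm^2 = 0.012230 m^2
Weight = rho * A = 7850 * 0.012230 = 96.0055 kg/m

96.0055 kg/m


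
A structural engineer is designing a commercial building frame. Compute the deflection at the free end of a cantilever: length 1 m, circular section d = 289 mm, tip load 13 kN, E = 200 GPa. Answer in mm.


I = pi * d^4 / 64 = pi * 289^4 / 64 = 342421692.65 mm^4
L = 1000.0 mm, P = 13000.0 N, E = 200000.0 MPa
delta = P * L^3 / (3 * E * I)
= 13000.0 * 1000.0^3 / (3 * 200000.0 * 342421692.65)
= 0.0633 mm

0.0633 mm


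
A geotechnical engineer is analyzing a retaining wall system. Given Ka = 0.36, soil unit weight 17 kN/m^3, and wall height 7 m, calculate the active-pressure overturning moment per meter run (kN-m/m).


Pa = 0.5 * Ka * gamma * H^2
= 0.5 * 0.36 * 17 * 7^2
= 149.94 kN/m
Arm = H / 3 = 7 / 3 = 2.3333 m
Mo = Pa * arm = Pa * H / 3 = 149.94 * 7 / 3 = 349.86 kN-m/m

349.86 kN-m/m


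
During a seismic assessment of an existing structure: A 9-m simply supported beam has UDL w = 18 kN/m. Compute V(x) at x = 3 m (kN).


R_A = w * L / 2 = 18 * 9 / 2 = 81.0 kN
V(x) = R_A - w * x = 81.0 - 18 * 3
= 27.0 kN

27.0 kN


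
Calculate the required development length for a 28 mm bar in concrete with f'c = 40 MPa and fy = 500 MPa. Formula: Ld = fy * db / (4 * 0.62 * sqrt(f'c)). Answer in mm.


Ld = (fy * db) / (4 * 0.62 * sqrt(f'c))
= (500 * 28) / (4 * 0.62 * sqrt(40))
= 14000 / 15.6849
= 892.58 mm

892.58 mm


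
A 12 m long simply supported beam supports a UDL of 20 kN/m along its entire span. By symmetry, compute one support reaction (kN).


Total load = w * L = 20 * 12 = 240 kN
By symmetry, each reaction R = total / 2 = 240 / 2 = 120.0 kN

120.0 kN


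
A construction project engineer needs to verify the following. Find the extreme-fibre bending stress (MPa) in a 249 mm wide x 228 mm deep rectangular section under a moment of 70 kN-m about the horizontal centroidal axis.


I = b * h^3 / 12 = 249 * 228^3 / 12 = 245936304.0 mm^4
y = h / 2 = 228 / 2 = 114.0 mm
M = 70 kN-m = 70000000.0 N-mm
sigma = M * y / I = 70000000.0 * 114.0 / 245936304.0
= 32.45 MPa

32.45 MPa


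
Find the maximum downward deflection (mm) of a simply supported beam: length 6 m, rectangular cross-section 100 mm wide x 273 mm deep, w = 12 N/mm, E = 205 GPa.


I = 100 * 273^3 / 12 = 169553475.0 mm^4
L = 6000.0 mm, w = 12 N/mm, E = 205000.0 MPa
delta = 5 * w * L^4 / (384 * E * I)
= 5 * 12 * 6000.0^4 / (384 * 205000.0 * 169553475.0)
= 5.8259 mm

5.8259 mm


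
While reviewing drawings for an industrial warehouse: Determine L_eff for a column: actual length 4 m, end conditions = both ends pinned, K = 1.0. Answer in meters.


L_eff = K * L
= 1.0 * 4
= 4.0 m

4.0 m


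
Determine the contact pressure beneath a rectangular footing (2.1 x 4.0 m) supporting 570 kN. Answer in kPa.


A = 2.1 * 4.0 = 8.4 m^2
q = P / A = 570 / 8.4
= 67.8571 kPa

67.8571 kPa


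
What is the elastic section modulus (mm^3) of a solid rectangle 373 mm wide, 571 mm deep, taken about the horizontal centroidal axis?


S = b * h^2 / 6
= 373 * 571^2 / 6
= 373 * 326041 / 6
= 20268882.17 mm^3

20268882.17 mm^3


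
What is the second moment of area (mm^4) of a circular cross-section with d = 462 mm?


r = d / 2 = 462 / 2 = 231.0 mm
I = pi * r^4 / 4 = pi * 231.0^4 / 4
= 2236339840.98 mm^4

2236339840.98 mm^4


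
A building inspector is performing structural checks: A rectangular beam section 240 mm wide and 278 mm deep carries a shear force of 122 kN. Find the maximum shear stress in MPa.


A = b * h = 240 * 278 = 66720 mm^2
V = 122 kN = 122000.0 N
tau_max = 1.5 * V / A = 1.5 * 122000.0 / 66720
= 2.7428 MPa

2.7428 MPa


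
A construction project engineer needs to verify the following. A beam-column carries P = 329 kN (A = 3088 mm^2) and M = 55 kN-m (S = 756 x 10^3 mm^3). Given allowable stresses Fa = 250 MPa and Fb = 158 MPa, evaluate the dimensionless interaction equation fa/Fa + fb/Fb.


f_a = P / A = 329000.0 / 3088 = 106.5415 MPa
f_b = M / S = 55000000.0 / 756000.0 = 72.7513 MPa
Ratio = f_a / Fa + f_b / Fb
= 106.5415 / 250 + 72.7513 / 158
= 0.8866 (dimensionless)

0.8866 (dimensionless)


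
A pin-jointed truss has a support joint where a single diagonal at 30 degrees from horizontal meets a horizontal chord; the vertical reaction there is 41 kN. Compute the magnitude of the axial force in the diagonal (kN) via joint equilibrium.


At the joint, only the diagonal has a vertical component, so vertical equilibrium gives:
F * sin(30) = 41
F = 41 / sin(30)
= 41 / 0.5
= 82.0 kN

82.0 kN


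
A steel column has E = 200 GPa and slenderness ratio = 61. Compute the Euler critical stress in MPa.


sigma_cr = pi^2 * E / lambda^2
= 9.8696 * 200000.0 / 61^2
= 9.8696 * 200000.0 / 3721
= 530.4813 MPa

530.4813 MPa


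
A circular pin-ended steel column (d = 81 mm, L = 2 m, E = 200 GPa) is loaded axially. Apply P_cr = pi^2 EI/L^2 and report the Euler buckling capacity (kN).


I = pi * d^4 / 64 = 2113050.98 mm^4
L = 2000.0 mm
P_cr = pi^2 * E * I / L^2
= 9.8696 * 200000.0 * 2113050.98 / 2000.0^2
= 1042748.86 N = 1042.7489 kN

1042.7489 kN


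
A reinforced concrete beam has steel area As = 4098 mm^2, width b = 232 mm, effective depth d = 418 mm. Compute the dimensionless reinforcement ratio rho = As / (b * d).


rho = As / (b * d)
= 4098 / (232 * 418)
= 4098 / 96976
= 0.042258 (dimensionless)

0.042258 (dimensionless)


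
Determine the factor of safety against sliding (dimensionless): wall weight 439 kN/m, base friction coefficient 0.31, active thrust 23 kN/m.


Resisting force = mu * W = 0.31 * 439 = 136.09 kN/m
FOS = Resisting / Driving = 136.09 / 23
= 5.917 (dimensionless)

5.917 (dimensionless)


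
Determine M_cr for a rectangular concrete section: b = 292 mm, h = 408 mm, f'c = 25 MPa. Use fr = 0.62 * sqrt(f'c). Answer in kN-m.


fr = 0.62 * sqrt(25) = 0.62 * 5.0 = 3.1 MPa
I = 292 * 408^3 / 12 = 1652654592.0 mm^4
y_t = 204.0 mm
M_cr = fr * I / y_t = 3.1 * 1652654592.0 / 204.0 N-mm
= 25.1139 kN-m

25.1139 kN-m


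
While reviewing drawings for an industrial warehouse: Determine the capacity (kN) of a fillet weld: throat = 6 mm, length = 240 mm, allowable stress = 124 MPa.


Strength = throat * length * allowable stress
= 6 * 240 * 124 N
= 178560 N
= 178.56 kN

178.56 kN


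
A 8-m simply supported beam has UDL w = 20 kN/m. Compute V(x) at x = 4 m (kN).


R_A = w * L / 2 = 20 * 8 / 2 = 80.0 kN
V(x) = R_A - w * x = 80.0 - 20 * 4
= 0.0 kN

0.0 kN


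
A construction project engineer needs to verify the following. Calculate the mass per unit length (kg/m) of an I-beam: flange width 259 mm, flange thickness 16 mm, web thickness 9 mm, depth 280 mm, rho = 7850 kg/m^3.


A_flanges = 2 * 259 * 16 = 8288 mm^2
A_web = (280 - 2 * 16) * 9 = 2232 mm^2
A_total = 8288 + 2232 = 10520 mm^2 = 0.010520 m^2
Weight = rho * A = 7850 * 0.010520 = 82.582 kg/m

82.582 kg/m


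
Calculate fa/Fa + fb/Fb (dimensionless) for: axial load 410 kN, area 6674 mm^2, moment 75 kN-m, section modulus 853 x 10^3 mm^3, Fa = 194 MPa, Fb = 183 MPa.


f_a = P / A = 410000.0 / 6674 = 61.4324 MPa
f_b = M / S = 75000000.0 / 853000.0 = 87.925 MPa
Ratio = f_a / Fa + f_b / Fb
= 61.4324 / 194 + 87.925 / 183
= 0.7971 (dimensionless)

0.7971 (dimensionless)


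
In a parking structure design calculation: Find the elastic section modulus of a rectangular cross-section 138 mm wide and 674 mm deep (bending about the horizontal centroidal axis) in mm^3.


S = b * h^2 / 6
= 138 * 674^2 / 6
= 138 * 454276 / 6
= 10448348.0 mm^3

10448348.0 mm^3


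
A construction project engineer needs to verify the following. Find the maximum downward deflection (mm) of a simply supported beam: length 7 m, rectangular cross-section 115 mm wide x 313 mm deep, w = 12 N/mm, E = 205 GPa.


I = 115 * 313^3 / 12 = 293866179.58 mm^4
L = 7000.0 mm, w = 12 N/mm, E = 205000.0 MPa
delta = 5 * w * L^4 / (384 * E * I)
= 5 * 12 * 7000.0^4 / (384 * 205000.0 * 293866179.58)
= 6.2274 mm

6.2274 mm


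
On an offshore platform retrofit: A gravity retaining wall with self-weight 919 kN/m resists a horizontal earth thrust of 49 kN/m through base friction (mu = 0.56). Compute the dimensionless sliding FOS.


Resisting force = mu * W = 0.56 * 919 = 514.64 kN/m
FOS = Resisting / Driving = 514.64 / 49
= 10.5029 (dimensionless)

10.5029 (dimensionless)


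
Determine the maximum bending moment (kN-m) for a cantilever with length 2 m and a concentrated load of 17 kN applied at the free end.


For a cantilever with a point load at the free end:
M_max = P * L = 17 * 2 = 34 kN-m

34 kN-m


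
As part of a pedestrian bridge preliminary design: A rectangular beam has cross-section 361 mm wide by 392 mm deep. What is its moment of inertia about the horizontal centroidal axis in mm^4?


I = b * h^3 / 12
= 361 * 392^3 / 12
= 361 * 60236288 / 12
= 1812108330.67 mm^4

1812108330.67 mm^4
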